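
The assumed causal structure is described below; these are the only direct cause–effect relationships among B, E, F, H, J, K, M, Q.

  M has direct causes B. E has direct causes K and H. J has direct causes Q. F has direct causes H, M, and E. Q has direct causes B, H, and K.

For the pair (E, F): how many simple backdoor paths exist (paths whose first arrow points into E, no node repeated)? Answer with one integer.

4

A backdoor path from E to F is any simple undirected path whose first edge points into E (i.e. leaves E via a parent).
Parents of E: {H, K}.
Enumerating:
  P1: E <- K -> Q <- H -> F
  P2: E <- K -> Q <- B -> M -> F
  P3: E <- H -> Q <- B -> M -> F
  P4: E <- H -> F
That exhausts the simple backdoor paths. Count: 4.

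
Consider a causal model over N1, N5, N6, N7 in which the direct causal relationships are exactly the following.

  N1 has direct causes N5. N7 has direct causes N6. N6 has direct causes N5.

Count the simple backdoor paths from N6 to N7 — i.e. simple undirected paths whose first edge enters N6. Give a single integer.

A backdoor path from N6 to N7 is any simple undirected path whose first edge points into N6 (i.e. leaves N6 via a parent).
Parents of N6: {N5}.
No simple path from any parent of N6 reaches N7 without revisiting N6, so there are no backdoor paths.

0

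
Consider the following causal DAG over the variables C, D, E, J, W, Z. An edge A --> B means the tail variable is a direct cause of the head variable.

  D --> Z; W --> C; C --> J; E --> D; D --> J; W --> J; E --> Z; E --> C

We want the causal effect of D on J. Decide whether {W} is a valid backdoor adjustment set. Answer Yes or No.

No

Backdoor paths from D to J (paths whose first edge points into D):
  P1: D <- E -> C <- W -> J
  P2: D <- E -> C -> J
Condition 1 (no descendant of D in the set): holds — descendants of D are {J, Z}; none are in {W}.
Condition 2 (every backdoor path blocked by {W}):
  P1: blocked at collider C (neither it nor any descendant is in the conditioning set).
  P2: open — no interior node is in the conditioning set.
{W} does not satisfy the backdoor criterion.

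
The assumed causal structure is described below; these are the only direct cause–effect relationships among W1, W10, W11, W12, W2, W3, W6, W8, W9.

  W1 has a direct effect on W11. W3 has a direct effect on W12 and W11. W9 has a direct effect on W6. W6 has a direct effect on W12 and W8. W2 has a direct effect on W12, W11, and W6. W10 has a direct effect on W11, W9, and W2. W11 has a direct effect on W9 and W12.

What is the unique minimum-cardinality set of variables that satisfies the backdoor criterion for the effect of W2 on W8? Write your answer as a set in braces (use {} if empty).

{W10}

Variables eligible for adjustment (non-descendants of W2, excluding W2 and W8): {W1, W10, W3}.
Backdoor paths from W2 to W8:
  P1: W2 <- W10 -> W11 <- W3 -> W12 <- W6 -> W8
  P2: W2 <- W10 -> W11 -> W9 -> W6 -> W8
  P3: W2 <- W10 -> W11 -> W12 <- W6 -> W8
  P4: W2 <- W10 -> W9 <- W11 <- W3 -> W12 <- W6 -> W8
  P5: W2 <- W10 -> W9 <- W11 -> W12 <- W6 -> W8
  P6: W2 <- W10 -> W9 -> W6 -> W8
The empty set is not sufficient: P2 (W2 <- W10 -> W11 -> W9 -> W6 -> W8) has no collider blocking it and no conditioned non-collider, so it is open.
Try {W10}:
  P1: blocked at fork node W10 ∈ conditioning set.
  P2: blocked at fork node W10 ∈ conditioning set.
  P3: blocked at fork node W10 ∈ conditioning set.
  P4: blocked at fork node W10 ∈ conditioning set.
  P5: blocked at fork node W10 ∈ conditioning set.
  P6: blocked at fork node W10 ∈ conditioning set.
{W10} contains no descendant of W2 and blocks every backdoor path.
No other singleton works — e.g. {W3} leaves P2 open — so {W10} is the unique smallest valid adjustment set.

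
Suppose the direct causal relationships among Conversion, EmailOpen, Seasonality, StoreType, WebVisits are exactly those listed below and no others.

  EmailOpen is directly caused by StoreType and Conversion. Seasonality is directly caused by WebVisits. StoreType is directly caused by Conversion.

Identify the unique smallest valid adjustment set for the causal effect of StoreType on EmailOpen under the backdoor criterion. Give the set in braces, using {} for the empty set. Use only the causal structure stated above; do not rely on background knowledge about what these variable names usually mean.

Variables eligible for adjustment (non-descendants of StoreType, excluding StoreType and EmailOpen): {Conversion, Seasonality, WebVisits}.
Backdoor paths from StoreType to EmailOpen:
  P1: StoreType <- Conversion -> EmailOpen
The empty set is not sufficient: P1 (StoreType <- Conversion -> EmailOpen) has no collider blocking it and no conditioned non-collider, so it is open.
Try {Conversion}:
  P1: blocked at fork node Conversion ∈ conditioning set.
{Conversion} contains no descendant of StoreType and blocks every backdoor path.
No other singleton works — e.g. {WebVisits} leaves P1 open — so {Conversion} is the unique smallest valid adjustment set.

{Conversion}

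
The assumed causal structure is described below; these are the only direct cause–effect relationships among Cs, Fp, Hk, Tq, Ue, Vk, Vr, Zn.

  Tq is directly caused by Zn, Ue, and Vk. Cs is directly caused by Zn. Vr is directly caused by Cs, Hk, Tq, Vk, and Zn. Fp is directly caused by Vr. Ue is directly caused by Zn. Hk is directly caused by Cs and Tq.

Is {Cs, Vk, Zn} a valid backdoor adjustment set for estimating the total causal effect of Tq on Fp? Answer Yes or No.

Yes

Backdoor paths from Tq to Fp (paths whose first edge points into Tq):
  P1: Tq <- Zn -> Cs -> Hk -> Vr -> Fp
  P2: Tq <- Zn -> Cs -> Vr -> Fp
  P3: Tq <- Zn -> Vr -> Fp
  P4: Tq <- Vk -> Vr -> Fp
  P5: Tq <- Ue <- Zn -> Cs -> Hk -> Vr -> Fp
  P6: Tq <- Ue <- Zn -> Cs -> Vr -> Fp
  P7: Tq <- Ue <- Zn -> Vr -> Fp
Condition 1 (no descendant of Tq in the set): holds — descendants of Tq are {Fp, Hk, Vr}; none are in {Cs, Vk, Zn}.
Condition 2 (every backdoor path blocked by {Cs, Vk, Zn}):
  P1: blocked at fork node Zn ∈ conditioning set.
  P2: blocked at fork node Zn ∈ conditioning set.
  P3: blocked at fork node Zn ∈ conditioning set.
  P4: blocked at fork node Vk ∈ conditioning set.
  P5: blocked at fork node Zn ∈ conditioning set.
  P6: blocked at fork node Zn ∈ conditioning set.
  P7: blocked at fork node Zn ∈ conditioning set.
{Cs, Vk, Zn} satisfies the backdoor criterion.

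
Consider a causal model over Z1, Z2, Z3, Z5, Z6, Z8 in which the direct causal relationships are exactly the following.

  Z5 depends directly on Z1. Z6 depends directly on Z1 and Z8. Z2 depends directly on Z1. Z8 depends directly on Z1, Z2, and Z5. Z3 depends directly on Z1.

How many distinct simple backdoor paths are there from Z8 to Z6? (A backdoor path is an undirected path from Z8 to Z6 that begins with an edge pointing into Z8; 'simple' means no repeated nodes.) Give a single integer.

A backdoor path from Z8 to Z6 is any simple undirected path whose first edge points into Z8 (i.e. leaves Z8 via a parent).
Parents of Z8: {Z1, Z2, Z5}.
Enumerating:
  P1: Z8 <- Z1 -> Z6
  P2: Z8 <- Z2 <- Z1 -> Z6
  P3: Z8 <- Z5 <- Z1 -> Z6
That exhausts the simple backdoor paths. Count: 3.

3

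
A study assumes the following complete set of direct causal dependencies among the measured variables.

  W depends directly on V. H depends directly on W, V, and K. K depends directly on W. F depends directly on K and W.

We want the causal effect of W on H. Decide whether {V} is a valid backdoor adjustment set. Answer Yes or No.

Yes

Backdoor paths from W to H (paths whose first edge points into W):
  P1: W <- V -> H
Condition 1 (no descendant of W in the set): holds — descendants of W are {F, H, K}; none are in {V}.
Condition 2 (every backdoor path blocked by {V}):
  P1: blocked at fork node V ∈ conditioning set.
{V} satisfies the backdoor criterion.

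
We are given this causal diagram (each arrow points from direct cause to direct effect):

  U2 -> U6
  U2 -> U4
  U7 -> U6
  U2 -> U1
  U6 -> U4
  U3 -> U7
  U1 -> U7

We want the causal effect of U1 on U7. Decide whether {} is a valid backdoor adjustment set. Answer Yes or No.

Yes

Backdoor paths from U1 to U7 (paths whose first edge points into U1):
  P1: U1 <- U2 -> U6 <- U7
  P2: U1 <- U2 -> U4 <- U6 <- U7
Condition 1 (no descendant of U1 in the set): holds — descendants of U1 are {U4, U6, U7}; none are in {}.
Condition 2 (every backdoor path blocked by {}):
  P1: blocked at collider U6 (neither it nor any descendant is in the conditioning set).
  P2: blocked at collider U4 (neither it nor any descendant is in the conditioning set).
{} satisfies the backdoor criterion.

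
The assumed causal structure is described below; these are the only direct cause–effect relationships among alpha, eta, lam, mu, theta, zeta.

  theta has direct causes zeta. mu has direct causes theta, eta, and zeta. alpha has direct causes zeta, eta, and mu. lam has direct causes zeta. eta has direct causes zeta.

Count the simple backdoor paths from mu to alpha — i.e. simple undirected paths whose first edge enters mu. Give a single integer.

A backdoor path from mu to alpha is any simple undirected path whose first edge points into mu (i.e. leaves mu via a parent).
Parents of mu: {eta, theta, zeta}.
Enumerating:
  P1: mu <- zeta -> eta -> alpha
  P2: mu <- zeta -> alpha
  P3: mu <- eta <- zeta -> alpha
  P4: mu <- eta -> alpha
  P5: mu <- theta <- zeta -> eta -> alpha
  P6: mu <- theta <- zeta -> alpha
That exhausts the simple backdoor paths. Count: 6.

6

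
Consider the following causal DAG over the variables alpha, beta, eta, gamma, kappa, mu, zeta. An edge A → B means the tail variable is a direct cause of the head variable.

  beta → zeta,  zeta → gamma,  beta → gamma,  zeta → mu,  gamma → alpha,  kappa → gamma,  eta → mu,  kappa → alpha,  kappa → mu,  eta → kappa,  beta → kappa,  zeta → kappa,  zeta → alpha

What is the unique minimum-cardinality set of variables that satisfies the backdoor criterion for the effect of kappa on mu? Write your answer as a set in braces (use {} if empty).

Variables eligible for adjustment (non-descendants of kappa, excluding kappa and mu): {beta, eta, zeta}.
Backdoor paths from kappa to mu:
  P1: kappa <- eta -> mu
  P2: kappa <- beta -> zeta -> mu
  P3: kappa <- beta -> gamma <- zeta -> mu
  P4: kappa <- beta -> gamma -> alpha <- zeta -> mu
  P5: kappa <- zeta -> mu
The empty set is not sufficient: P1 (kappa <- eta -> mu) has no collider blocking it and no conditioned non-collider, so it is open.
Try {eta, zeta}:
  P1: blocked at fork node eta ∈ conditioning set.
  P2: blocked at chain node zeta ∈ conditioning set.
  P3: blocked at collider gamma (neither it nor any descendant is in the conditioning set).
  P4: blocked at collider alpha (neither it nor any descendant is in the conditioning set).
  P5: blocked at fork node zeta ∈ conditioning set.
{eta, zeta} contains no descendant of kappa and blocks every backdoor path.
Every element of {eta, zeta} is needed (dropping eta leaves P1 open; dropping zeta leaves P2 open), so no proper subset is valid.
Among all size-2 subsets of the eligible variables, only {eta, zeta} blocks every backdoor path, so it is the unique smallest valid adjustment set.

{eta, zeta}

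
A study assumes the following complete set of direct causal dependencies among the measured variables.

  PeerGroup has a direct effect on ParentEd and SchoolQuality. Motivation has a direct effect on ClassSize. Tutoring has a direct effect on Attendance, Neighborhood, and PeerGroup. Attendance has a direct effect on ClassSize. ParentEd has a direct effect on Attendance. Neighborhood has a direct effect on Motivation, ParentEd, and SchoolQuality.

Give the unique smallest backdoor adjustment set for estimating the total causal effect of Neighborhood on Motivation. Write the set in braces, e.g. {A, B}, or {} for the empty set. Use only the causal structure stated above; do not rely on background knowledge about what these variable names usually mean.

Variables eligible for adjustment (non-descendants of Neighborhood, excluding Neighborhood and Motivation): {PeerGroup, Tutoring}.
Backdoor paths from Neighborhood to Motivation:
  P1: Neighborhood <- Tutoring -> PeerGroup -> ParentEd -> Attendance -> ClassSize <- Motivation
  P2: Neighborhood <- Tutoring -> Attendance -> ClassSize <- Motivation
Each backdoor path contains an unconditioned collider, so every path is already blocked with the empty conditioning set:
  P1: blocked at collider ClassSize (neither it nor any descendant is in the conditioning set).
  P2: blocked at collider ClassSize (neither it nor any descendant is in the conditioning set).
The empty set is therefore the unique smallest valid set.

{}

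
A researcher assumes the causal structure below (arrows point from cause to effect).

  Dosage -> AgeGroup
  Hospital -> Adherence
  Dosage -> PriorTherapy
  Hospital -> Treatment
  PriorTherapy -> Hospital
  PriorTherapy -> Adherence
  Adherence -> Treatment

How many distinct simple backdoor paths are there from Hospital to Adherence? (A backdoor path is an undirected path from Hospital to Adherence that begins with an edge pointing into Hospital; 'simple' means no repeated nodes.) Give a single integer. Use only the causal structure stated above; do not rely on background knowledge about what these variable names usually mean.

A backdoor path from Hospital to Adherence is any simple undirected path whose first edge points into Hospital (i.e. leaves Hospital via a parent).
Parents of Hospital: {PriorTherapy}.
Enumerating:
  P1: Hospital <- PriorTherapy -> Adherence
That exhausts the simple backdoor paths. Count: 1.

1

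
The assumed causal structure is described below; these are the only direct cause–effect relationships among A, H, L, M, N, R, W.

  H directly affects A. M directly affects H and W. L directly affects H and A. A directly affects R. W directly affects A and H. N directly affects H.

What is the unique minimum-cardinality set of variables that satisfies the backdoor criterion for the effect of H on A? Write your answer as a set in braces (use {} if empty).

{L, W}

Variables eligible for adjustment (non-descendants of H, excluding H and A): {L, M, N, W}.
Backdoor paths from H to A:
  P1: H <- M -> W -> A
  P2: H <- W -> A
  P3: H <- L -> A
The empty set is not sufficient: P1 (H <- M -> W -> A) has no collider blocking it and no conditioned non-collider, so it is open.
Try {L, W}:
  P1: blocked at chain node W ∈ conditioning set.
  P2: blocked at fork node W ∈ conditioning set.
  P3: blocked at fork node L ∈ conditioning set.
{L, W} contains no descendant of H and blocks every backdoor path.
Every element of {L, W} is needed (dropping L leaves P3 open; dropping W leaves P1 open), so no proper subset is valid.
Among all size-2 subsets of the eligible variables, only {L, W} blocks every backdoor path, so it is the unique smallest valid adjustment set.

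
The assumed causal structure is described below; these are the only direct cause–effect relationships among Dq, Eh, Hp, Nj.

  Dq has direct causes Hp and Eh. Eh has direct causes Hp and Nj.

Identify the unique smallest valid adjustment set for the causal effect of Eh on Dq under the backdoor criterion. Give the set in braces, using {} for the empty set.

Variables eligible for adjustment (non-descendants of Eh, excluding Eh and Dq): {Hp, Nj}.
Backdoor paths from Eh to Dq:
  P1: Eh <- Hp -> Dq
The empty set is not sufficient: P1 (Eh <- Hp -> Dq) has no collider blocking it and no conditioned non-collider, so it is open.
Try {Hp}:
  P1: blocked at fork node Hp ∈ conditioning set.
{Hp} contains no descendant of Eh and blocks every backdoor path.
No other singleton works — e.g. {Nj} leaves P1 open — so {Hp} is the unique smallest valid adjustment set.

{Hp}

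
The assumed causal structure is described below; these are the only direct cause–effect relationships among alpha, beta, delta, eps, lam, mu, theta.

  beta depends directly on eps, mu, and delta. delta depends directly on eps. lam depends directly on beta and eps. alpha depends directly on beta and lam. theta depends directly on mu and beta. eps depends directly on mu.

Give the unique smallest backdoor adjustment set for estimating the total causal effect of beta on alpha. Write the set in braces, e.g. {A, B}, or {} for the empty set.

Variables eligible for adjustment (non-descendants of beta, excluding beta and alpha): {delta, eps, mu}.
Backdoor paths from beta to alpha:
  P1: beta <- mu -> eps -> lam -> alpha
  P2: beta <- eps -> lam -> alpha
  P3: beta <- delta <- eps -> lam -> alpha
The empty set is not sufficient: P1 (beta <- mu -> eps -> lam -> alpha) has no collider blocking it and no conditioned non-collider, so it is open.
Try {eps}:
  P1: blocked at chain node eps ∈ conditioning set.
  P2: blocked at fork node eps ∈ conditioning set.
  P3: blocked at fork node eps ∈ conditioning set.
{eps} contains no descendant of beta and blocks every backdoor path.
No other singleton works — e.g. {mu} leaves P2 open — so {eps} is the unique smallest valid adjustment set.

{eps}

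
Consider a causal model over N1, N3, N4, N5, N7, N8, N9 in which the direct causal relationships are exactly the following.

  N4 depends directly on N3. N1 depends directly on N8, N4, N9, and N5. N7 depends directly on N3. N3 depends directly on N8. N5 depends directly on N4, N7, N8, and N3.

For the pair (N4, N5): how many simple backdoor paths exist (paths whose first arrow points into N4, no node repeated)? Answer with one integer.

A backdoor path from N4 to N5 is any simple undirected path whose first edge points into N4 (i.e. leaves N4 via a parent).
Parents of N4: {N3}.
Enumerating:
  P1: N4 <- N3 <- N8 -> N5
  P2: N4 <- N3 <- N8 -> N1 <- N5
  P3: N4 <- N3 -> N7 -> N5
  P4: N4 <- N3 -> N5
That exhausts the simple backdoor paths. Count: 4.

4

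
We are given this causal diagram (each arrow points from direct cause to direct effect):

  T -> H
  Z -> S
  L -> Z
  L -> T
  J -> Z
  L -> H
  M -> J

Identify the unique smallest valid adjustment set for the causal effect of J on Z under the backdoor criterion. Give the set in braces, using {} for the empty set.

Variables eligible for adjustment (non-descendants of J, excluding J and Z): {H, L, M, T}.
Backdoor paths from J to Z:
  (none)
With no backdoor paths the empty set already satisfies the criterion, and it is trivially minimal.

{}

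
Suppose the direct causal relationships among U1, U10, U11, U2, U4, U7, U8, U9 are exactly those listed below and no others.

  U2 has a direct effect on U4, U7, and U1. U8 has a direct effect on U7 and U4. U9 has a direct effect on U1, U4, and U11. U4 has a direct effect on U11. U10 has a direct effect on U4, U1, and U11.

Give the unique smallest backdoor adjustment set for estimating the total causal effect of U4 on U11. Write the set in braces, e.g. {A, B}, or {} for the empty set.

Variables eligible for adjustment (non-descendants of U4, excluding U4 and U11): {U1, U10, U2, U7, U8, U9}.
Backdoor paths from U4 to U11:
  P1: U4 <- U8 -> U7 <- U2 -> U1 <- U10 -> U11
  P2: U4 <- U8 -> U7 <- U2 -> U1 <- U9 -> U11
  P3: U4 <- U10 -> U1 <- U9 -> U11
  P4: U4 <- U10 -> U11
  P5: U4 <- U2 -> U1 <- U10 -> U11
  P6: U4 <- U2 -> U1 <- U9 -> U11
  P7: U4 <- U9 -> U1 <- U10 -> U11
  P8: U4 <- U9 -> U11
The empty set is not sufficient: P4 (U4 <- U10 -> U11) has no collider blocking it and no conditioned non-collider, so it is open.
Try {U10, U9}:
  P1: blocked at collider U7 (neither it nor any descendant is in the conditioning set).
  P2: blocked at collider U7 (neither it nor any descendant is in the conditioning set).
  P3: blocked at fork node U10 ∈ conditioning set.
  P4: blocked at fork node U10 ∈ conditioning set.
  P5: blocked at collider U1 (neither it nor any descendant is in the conditioning set).
  P6: blocked at collider U1 (neither it nor any descendant is in the conditioning set).
  P7: blocked at fork node U9 ∈ conditioning set.
  P8: blocked at fork node U9 ∈ conditioning set.
{U10, U9} contains no descendant of U4 and blocks every backdoor path.
Every element of {U10, U9} is needed (dropping U10 leaves P4 open; dropping U9 leaves P8 open), so no proper subset is valid.
Among all size-2 subsets of the eligible variables, only {U10, U9} blocks every backdoor path, so it is the unique smallest valid adjustment set.

{U10, U9}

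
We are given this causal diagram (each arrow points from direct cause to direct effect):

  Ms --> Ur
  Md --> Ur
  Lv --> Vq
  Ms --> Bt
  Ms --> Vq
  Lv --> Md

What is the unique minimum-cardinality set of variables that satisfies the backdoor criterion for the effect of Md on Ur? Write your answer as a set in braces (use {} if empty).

Variables eligible for adjustment (non-descendants of Md, excluding Md and Ur): {Bt, Lv, Ms, Vq}.
Backdoor paths from Md to Ur:
  P1: Md <- Lv -> Vq <- Ms -> Ur
Each backdoor path contains an unconditioned collider, so every path is already blocked with the empty conditioning set:
  P1: blocked at collider Vq (neither it nor any descendant is in the conditioning set).
The empty set is therefore the unique smallest valid set.

{}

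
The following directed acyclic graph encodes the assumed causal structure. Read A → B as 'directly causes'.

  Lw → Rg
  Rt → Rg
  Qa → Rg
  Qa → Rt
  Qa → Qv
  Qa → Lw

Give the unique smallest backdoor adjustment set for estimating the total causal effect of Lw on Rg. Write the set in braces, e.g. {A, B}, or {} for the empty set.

Variables eligible for adjustment (non-descendants of Lw, excluding Lw and Rg): {Qa, Qv, Rt}.
Backdoor paths from Lw to Rg:
  P1: Lw <- Qa -> Rt -> Rg
  P2: Lw <- Qa -> Rg
The empty set is not sufficient: P1 (Lw <- Qa -> Rt -> Rg) has no collider blocking it and no conditioned non-collider, so it is open.
Try {Qa}:
  P1: blocked at fork node Qa ∈ conditioning set.
  P2: blocked at fork node Qa ∈ conditioning set.
{Qa} contains no descendant of Lw and blocks every backdoor path.
No other singleton works — e.g. {Rt} leaves P2 open — so {Qa} is the unique smallest valid adjustment set.

{Qa}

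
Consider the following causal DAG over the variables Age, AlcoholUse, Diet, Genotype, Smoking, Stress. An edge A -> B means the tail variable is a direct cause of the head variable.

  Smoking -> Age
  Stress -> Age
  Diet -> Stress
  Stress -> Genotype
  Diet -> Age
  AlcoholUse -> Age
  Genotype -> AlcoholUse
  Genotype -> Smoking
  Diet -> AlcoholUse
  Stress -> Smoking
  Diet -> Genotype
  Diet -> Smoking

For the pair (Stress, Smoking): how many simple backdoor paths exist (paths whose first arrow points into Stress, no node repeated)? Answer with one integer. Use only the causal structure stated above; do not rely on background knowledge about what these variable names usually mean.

7

A backdoor path from Stress to Smoking is any simple undirected path whose first edge points into Stress (i.e. leaves Stress via a parent).
Parents of Stress: {Diet}.
Enumerating:
  P1: Stress <- Diet -> Genotype -> AlcoholUse -> Age <- Smoking
  P2: Stress <- Diet -> Genotype -> Smoking
  P3: Stress <- Diet -> AlcoholUse <- Genotype -> Smoking
  P4: Stress <- Diet -> AlcoholUse -> Age <- Smoking
  P5: Stress <- Diet -> Smoking
  P6: Stress <- Diet -> Age <- AlcoholUse <- Genotype -> Smoking
  P7: Stress <- Diet -> Age <- Smoking
That exhausts the simple backdoor paths. Count: 7.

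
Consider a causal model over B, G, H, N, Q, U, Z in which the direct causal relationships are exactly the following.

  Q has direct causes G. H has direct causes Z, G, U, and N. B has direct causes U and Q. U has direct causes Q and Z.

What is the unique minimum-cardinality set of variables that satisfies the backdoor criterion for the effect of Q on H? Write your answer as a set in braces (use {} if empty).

Variables eligible for adjustment (non-descendants of Q, excluding Q and H): {G, N, Z}.
Backdoor paths from Q to H:
  P1: Q <- G -> H
The empty set is not sufficient: P1 (Q <- G -> H) has no collider blocking it and no conditioned non-collider, so it is open.
Try {G}:
  P1: blocked at fork node G ∈ conditioning set.
{G} contains no descendant of Q and blocks every backdoor path.
No other singleton works — e.g. {Z} leaves P1 open — so {G} is the unique smallest valid adjustment set.

{G}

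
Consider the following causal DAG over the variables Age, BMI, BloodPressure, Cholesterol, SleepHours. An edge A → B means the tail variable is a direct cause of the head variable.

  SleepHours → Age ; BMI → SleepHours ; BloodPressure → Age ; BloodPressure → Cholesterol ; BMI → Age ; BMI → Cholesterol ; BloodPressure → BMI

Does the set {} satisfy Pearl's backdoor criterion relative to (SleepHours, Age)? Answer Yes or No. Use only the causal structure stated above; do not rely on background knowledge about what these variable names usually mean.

No

Backdoor paths from SleepHours to Age (paths whose first edge points into SleepHours):
  P1: SleepHours <- BMI <- BloodPressure -> Age
  P2: SleepHours <- BMI -> Cholesterol <- BloodPressure -> Age
  P3: SleepHours <- BMI -> Age
Condition 1 (no descendant of SleepHours in the set): holds — descendants of SleepHours are {Age}; none are in {}.
Condition 2 (every backdoor path blocked by {}):
  P1: open — no interior node is in the conditioning set.
  P2: blocked at collider Cholesterol (neither it nor any descendant is in the conditioning set).
  P3: open — no interior node is in the conditioning set.
{} does not satisfy the backdoor criterion.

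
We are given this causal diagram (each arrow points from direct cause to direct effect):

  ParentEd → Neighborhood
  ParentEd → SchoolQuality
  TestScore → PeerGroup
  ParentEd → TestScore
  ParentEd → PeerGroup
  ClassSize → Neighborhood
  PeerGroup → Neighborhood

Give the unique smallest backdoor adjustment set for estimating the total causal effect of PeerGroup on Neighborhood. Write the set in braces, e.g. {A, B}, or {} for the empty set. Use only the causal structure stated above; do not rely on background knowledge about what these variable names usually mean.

Variables eligible for adjustment (non-descendants of PeerGroup, excluding PeerGroup and Neighborhood): {ClassSize, ParentEd, SchoolQuality, TestScore}.
Backdoor paths from PeerGroup to Neighborhood:
  P1: PeerGroup <- ParentEd -> Neighborhood
  P2: PeerGroup <- TestScore <- ParentEd -> Neighborhood
The empty set is not sufficient: P1 (PeerGroup <- ParentEd -> Neighborhood) has no collider blocking it and no conditioned non-collider, so it is open.
Try {ParentEd}:
  P1: blocked at fork node ParentEd ∈ conditioning set.
  P2: blocked at fork node ParentEd ∈ conditioning set.
{ParentEd} contains no descendant of PeerGroup and blocks every backdoor path.
No other singleton works — e.g. {TestScore} leaves P1 open — so {ParentEd} is the unique smallest valid adjustment set.

{ParentEd}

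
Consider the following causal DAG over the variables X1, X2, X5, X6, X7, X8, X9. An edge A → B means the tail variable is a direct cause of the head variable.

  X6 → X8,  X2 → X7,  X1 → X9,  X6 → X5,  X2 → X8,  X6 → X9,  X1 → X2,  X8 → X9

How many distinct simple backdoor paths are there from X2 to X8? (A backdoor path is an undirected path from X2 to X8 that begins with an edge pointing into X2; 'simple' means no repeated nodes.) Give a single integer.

A backdoor path from X2 to X8 is any simple undirected path whose first edge points into X2 (i.e. leaves X2 via a parent).
Parents of X2: {X1}.
Enumerating:
  P1: X2 <- X1 -> X9 <- X6 -> X8
  P2: X2 <- X1 -> X9 <- X8
That exhausts the simple backdoor paths. Count: 2.

2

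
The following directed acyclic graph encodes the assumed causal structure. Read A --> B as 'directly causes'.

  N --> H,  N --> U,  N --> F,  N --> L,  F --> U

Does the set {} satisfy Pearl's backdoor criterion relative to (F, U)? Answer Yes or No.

No

Backdoor paths from F to U (paths whose first edge points into F):
  P1: F <- N -> U
Condition 1 (no descendant of F in the set): holds — descendants of F are {U}; none are in {}.
Condition 2 (every backdoor path blocked by {}):
  P1: open — no interior node is in the conditioning set.
{} does not satisfy the backdoor criterion.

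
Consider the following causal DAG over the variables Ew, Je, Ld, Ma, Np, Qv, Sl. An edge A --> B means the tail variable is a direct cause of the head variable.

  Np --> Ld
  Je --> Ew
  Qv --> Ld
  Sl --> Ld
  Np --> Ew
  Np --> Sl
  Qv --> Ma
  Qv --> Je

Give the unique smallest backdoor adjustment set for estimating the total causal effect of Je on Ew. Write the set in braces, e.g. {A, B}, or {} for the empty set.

Variables eligible for adjustment (non-descendants of Je, excluding Je and Ew): {Ld, Ma, Np, Qv, Sl}.
Backdoor paths from Je to Ew:
  P1: Je <- Qv -> Ld <- Np -> Ew
  P2: Je <- Qv -> Ld <- Sl <- Np -> Ew
Each backdoor path contains an unconditioned collider, so every path is already blocked with the empty conditioning set:
  P1: blocked at collider Ld (neither it nor any descendant is in the conditioning set).
  P2: blocked at collider Ld (neither it nor any descendant is in the conditioning set).
The empty set is therefore the unique smallest valid set.

{}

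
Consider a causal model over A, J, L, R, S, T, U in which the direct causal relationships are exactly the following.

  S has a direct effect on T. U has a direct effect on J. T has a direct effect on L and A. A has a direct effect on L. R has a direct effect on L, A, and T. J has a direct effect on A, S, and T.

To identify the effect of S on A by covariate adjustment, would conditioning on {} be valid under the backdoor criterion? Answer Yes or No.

Backdoor paths from S to A (paths whose first edge points into S):
  P1: S <- J -> T <- R -> A
  P2: S <- J -> T <- R -> L <- A
  P3: S <- J -> T -> A
  P4: S <- J -> T -> L <- R -> A
  P5: S <- J -> T -> L <- A
  P6: S <- J -> A
Condition 1 (no descendant of S in the set): holds — descendants of S are {A, L, T}; none are in {}.
Condition 2 (every backdoor path blocked by {}):
  P1: blocked at collider T (neither it nor any descendant is in the conditioning set).
  P2: blocked at collider T (neither it nor any descendant is in the conditioning set).
  P3: open — no interior node is in the conditioning set.
  P4: blocked at collider L (neither it nor any descendant is in the conditioning set).
  P5: blocked at collider L (neither it nor any descendant is in the conditioning set).
  P6: open — no interior node is in the conditioning set.
{} does not satisfy the backdoor criterion.

No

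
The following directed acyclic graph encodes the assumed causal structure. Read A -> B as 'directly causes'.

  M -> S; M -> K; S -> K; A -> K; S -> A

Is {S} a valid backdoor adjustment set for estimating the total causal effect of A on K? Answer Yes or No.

Yes

Backdoor paths from A to K (paths whose first edge points into A):
  P1: A <- S <- M -> K
  P2: A <- S -> K
Condition 1 (no descendant of A in the set): holds — descendants of A are {K}; none are in {S}.
Condition 2 (every backdoor path blocked by {S}):
  P1: blocked at chain node S ∈ conditioning set.
  P2: blocked at fork node S ∈ conditioning set.
{S} satisfies the backdoor criterion.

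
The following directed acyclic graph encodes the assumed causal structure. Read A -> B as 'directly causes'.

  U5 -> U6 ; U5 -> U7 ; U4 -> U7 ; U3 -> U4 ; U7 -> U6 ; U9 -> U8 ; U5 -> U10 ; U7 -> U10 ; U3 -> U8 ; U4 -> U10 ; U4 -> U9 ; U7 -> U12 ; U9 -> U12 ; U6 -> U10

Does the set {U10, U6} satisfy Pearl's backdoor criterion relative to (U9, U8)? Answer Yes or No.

Backdoor paths from U9 to U8 (paths whose first edge points into U9):
  P1: U9 <- U4 <- U3 -> U8
Condition 1 (no descendant of U9 in the set): holds — descendants of U9 are {U12, U8}; none are in {U10, U6}.
Condition 2 (every backdoor path blocked by {U10, U6}):
  P1: open — no interior node is in the conditioning set.
{U10, U6} does not satisfy the backdoor criterion.

No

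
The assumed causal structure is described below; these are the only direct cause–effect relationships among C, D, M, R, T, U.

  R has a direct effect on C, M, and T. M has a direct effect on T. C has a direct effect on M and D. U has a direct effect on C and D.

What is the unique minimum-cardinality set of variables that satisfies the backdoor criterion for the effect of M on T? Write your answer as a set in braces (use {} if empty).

Variables eligible for adjustment (non-descendants of M, excluding M and T): {C, D, R, U}.
Backdoor paths from M to T:
  P1: M <- R -> T
  P2: M <- C <- R -> T
The empty set is not sufficient: P1 (M <- R -> T) has no collider blocking it and no conditioned non-collider, so it is open.
Try {R}:
  P1: blocked at fork node R ∈ conditioning set.
  P2: blocked at fork node R ∈ conditioning set.
{R} contains no descendant of M and blocks every backdoor path.
No other singleton works — e.g. {U} leaves P1 open — so {R} is the unique smallest valid adjustment set.

{R}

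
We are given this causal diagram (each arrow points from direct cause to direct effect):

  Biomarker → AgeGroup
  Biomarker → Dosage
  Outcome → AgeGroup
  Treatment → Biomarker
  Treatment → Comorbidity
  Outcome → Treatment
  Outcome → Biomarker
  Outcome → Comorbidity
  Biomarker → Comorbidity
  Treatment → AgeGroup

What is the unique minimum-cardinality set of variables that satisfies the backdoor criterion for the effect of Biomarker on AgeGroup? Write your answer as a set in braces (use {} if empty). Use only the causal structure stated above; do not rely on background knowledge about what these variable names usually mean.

{Outcome, Treatment}

Variables eligible for adjustment (non-descendants of Biomarker, excluding Biomarker and AgeGroup): {Outcome, Treatment}.
Backdoor paths from Biomarker to AgeGroup:
  P1: Biomarker <- Outcome -> Treatment -> AgeGroup
  P2: Biomarker <- Outcome -> AgeGroup
  P3: Biomarker <- Outcome -> Comorbidity <- Treatment -> AgeGroup
  P4: Biomarker <- Treatment <- Outcome -> AgeGroup
  P5: Biomarker <- Treatment -> AgeGroup
  P6: Biomarker <- Treatment -> Comorbidity <- Outcome -> AgeGroup
The empty set is not sufficient: P1 (Biomarker <- Outcome -> Treatment -> AgeGroup) has no collider blocking it and no conditioned non-collider, so it is open.
Try {Outcome, Treatment}:
  P1: blocked at fork node Outcome ∈ conditioning set.
  P2: blocked at fork node Outcome ∈ conditioning set.
  P3: blocked at fork node Outcome ∈ conditioning set.
  P4: blocked at chain node Treatment ∈ conditioning set.
  P5: blocked at fork node Treatment ∈ conditioning set.
  P6: blocked at fork node Treatment ∈ conditioning set.
{Outcome, Treatment} contains no descendant of Biomarker and blocks every backdoor path.
Every element of {Outcome, Treatment} is needed (dropping Outcome leaves P2 open; dropping Treatment leaves P5 open), so no proper subset is valid.
Among all size-2 subsets of the eligible variables, only {Outcome, Treatment} blocks every backdoor path, so it is the unique smallest valid adjustment set.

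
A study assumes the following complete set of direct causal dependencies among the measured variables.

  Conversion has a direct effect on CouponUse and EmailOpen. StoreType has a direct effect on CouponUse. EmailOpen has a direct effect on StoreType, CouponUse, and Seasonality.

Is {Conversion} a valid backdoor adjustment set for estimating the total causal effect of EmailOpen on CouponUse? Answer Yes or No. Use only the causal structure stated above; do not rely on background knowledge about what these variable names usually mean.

Yes

Backdoor paths from EmailOpen to CouponUse (paths whose first edge points into EmailOpen):
  P1: EmailOpen <- Conversion -> CouponUse
Condition 1 (no descendant of EmailOpen in the set): holds — descendants of EmailOpen are {CouponUse, Seasonality, StoreType}; none are in {Conversion}.
Condition 2 (every backdoor path blocked by {Conversion}):
  P1: blocked at fork node Conversion ∈ conditioning set.
{Conversion} satisfies the backdoor criterion.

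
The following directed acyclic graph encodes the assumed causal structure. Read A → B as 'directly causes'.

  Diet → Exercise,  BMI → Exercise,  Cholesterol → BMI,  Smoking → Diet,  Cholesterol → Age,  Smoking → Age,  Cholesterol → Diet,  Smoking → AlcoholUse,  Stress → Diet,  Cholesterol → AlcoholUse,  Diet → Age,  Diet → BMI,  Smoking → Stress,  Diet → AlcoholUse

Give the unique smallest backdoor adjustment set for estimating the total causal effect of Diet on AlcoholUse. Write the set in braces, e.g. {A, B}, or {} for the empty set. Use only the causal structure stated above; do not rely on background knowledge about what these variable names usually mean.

{Cholesterol, Smoking}

Variables eligible for adjustment (non-descendants of Diet, excluding Diet and AlcoholUse): {Cholesterol, Smoking, Stress}.
Backdoor paths from Diet to AlcoholUse:
  P1: Diet <- Cholesterol -> Age <- Smoking -> AlcoholUse
  P2: Diet <- Cholesterol -> AlcoholUse
  P3: Diet <- Smoking -> Age <- Cholesterol -> AlcoholUse
  P4: Diet <- Smoking -> AlcoholUse
  P5: Diet <- Stress <- Smoking -> Age <- Cholesterol -> AlcoholUse
  P6: Diet <- Stress <- Smoking -> AlcoholUse
The empty set is not sufficient: P2 (Diet <- Cholesterol -> AlcoholUse) has no collider blocking it and no conditioned non-collider, so it is open.
Try {Cholesterol, Smoking}:
  P1: blocked at fork node Cholesterol ∈ conditioning set.
  P2: blocked at fork node Cholesterol ∈ conditioning set.
  P3: blocked at fork node Smoking ∈ conditioning set.
  P4: blocked at fork node Smoking ∈ conditioning set.
  P5: blocked at fork node Smoking ∈ conditioning set.
  P6: blocked at fork node Smoking ∈ conditioning set.
{Cholesterol, Smoking} contains no descendant of Diet and blocks every backdoor path.
Every element of {Cholesterol, Smoking} is needed (dropping Cholesterol leaves P2 open; dropping Smoking leaves P4 open), so no proper subset is valid.
Among all size-2 subsets of the eligible variables, only {Cholesterol, Smoking} blocks every backdoor path, so it is the unique smallest valid adjustment set.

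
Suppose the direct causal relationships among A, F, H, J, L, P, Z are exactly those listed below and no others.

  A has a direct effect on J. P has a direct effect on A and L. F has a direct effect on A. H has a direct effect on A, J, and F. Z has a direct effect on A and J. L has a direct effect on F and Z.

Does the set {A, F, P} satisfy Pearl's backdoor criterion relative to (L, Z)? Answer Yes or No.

Backdoor paths from L to Z (paths whose first edge points into L):
  P1: L <- P -> A <- H -> J <- Z
  P2: L <- P -> A <- Z
  P3: L <- P -> A <- F <- H -> J <- Z
  P4: L <- P -> A -> J <- Z
Condition 1 (no descendant of L in the set): FAILS — A and F are descendants of L.
Condition 2 (every backdoor path blocked by {A, F, P}):
  P1: blocked at fork node P ∈ conditioning set.
  P2: blocked at fork node P ∈ conditioning set.
  P3: blocked at fork node P ∈ conditioning set.
  P4: blocked at fork node P ∈ conditioning set.
{A, F, P} does not satisfy the backdoor criterion.

No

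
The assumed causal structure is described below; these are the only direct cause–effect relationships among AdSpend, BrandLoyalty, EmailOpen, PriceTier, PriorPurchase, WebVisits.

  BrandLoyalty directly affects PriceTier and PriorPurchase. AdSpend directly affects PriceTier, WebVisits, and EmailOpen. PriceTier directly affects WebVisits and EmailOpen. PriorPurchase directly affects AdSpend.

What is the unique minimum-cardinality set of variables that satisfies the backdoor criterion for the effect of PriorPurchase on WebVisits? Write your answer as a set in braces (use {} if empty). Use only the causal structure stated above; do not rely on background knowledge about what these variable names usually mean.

Variables eligible for adjustment (non-descendants of PriorPurchase, excluding PriorPurchase and WebVisits): {BrandLoyalty}.
Backdoor paths from PriorPurchase to WebVisits:
  P1: PriorPurchase <- BrandLoyalty -> PriceTier <- AdSpend -> WebVisits
  P2: PriorPurchase <- BrandLoyalty -> PriceTier -> WebVisits
  P3: PriorPurchase <- BrandLoyalty -> PriceTier -> EmailOpen <- AdSpend -> WebVisits
The empty set is not sufficient: P2 (PriorPurchase <- BrandLoyalty -> PriceTier -> WebVisits) has no collider blocking it and no conditioned non-collider, so it is open.
Try {BrandLoyalty}:
  P1: blocked at fork node BrandLoyalty ∈ conditioning set.
  P2: blocked at fork node BrandLoyalty ∈ conditioning set.
  P3: blocked at fork node BrandLoyalty ∈ conditioning set.
{BrandLoyalty} contains no descendant of PriorPurchase and blocks every backdoor path.
{BrandLoyalty} is the unique smallest valid adjustment set.

{BrandLoyalty}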